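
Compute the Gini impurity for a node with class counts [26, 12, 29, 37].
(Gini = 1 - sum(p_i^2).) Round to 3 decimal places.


Total = 104. Proportions: 26/104, 12/104, 29/104, 37/104. sum(p_i^2) = 0.2801. Gini = 1 - 0.2801 = 0.7199, which rounds to 0.720.

0.720


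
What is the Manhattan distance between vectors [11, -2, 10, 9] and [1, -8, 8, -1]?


d = sum of absolute differences: |11-1|=10 + |-2--8|=6 + |10-8|=2 + |9--1|=10 = 28.

28


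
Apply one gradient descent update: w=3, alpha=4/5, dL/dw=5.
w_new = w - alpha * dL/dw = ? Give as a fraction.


w_new = 3 - 4/5 * 5 = 3 - 4 = -1.

-1


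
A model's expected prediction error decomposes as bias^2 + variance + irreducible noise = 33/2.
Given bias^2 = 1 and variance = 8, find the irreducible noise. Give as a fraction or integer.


Total error = bias^2 + variance + irreducible noise. So irreducible noise = 33/2 - 1 - 8 = 15/2.

15/2


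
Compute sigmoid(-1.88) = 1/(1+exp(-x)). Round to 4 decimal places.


sigma(-1.88) = 1/(1+e^(1.88)) = 1/(1+6.553505) = 1/7.553505 = 0.1324.

0.1324


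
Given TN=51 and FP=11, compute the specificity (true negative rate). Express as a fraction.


Specificity = TN / (TN + FP) = 51 / 62 = 51/62.

51/62


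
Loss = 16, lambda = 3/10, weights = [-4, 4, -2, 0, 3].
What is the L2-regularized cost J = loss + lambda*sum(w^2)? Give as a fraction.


L2 sq norm = sum(w^2) = 45. J = 16 + 3/10 * 45 = 59/2.

59/2


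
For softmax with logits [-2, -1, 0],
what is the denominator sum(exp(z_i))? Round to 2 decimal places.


Denom = e^-2=0.1353 + e^-1=0.3679 + e^0=1.0000. Sum = 1.5032, which rounds to 1.50.

1.50


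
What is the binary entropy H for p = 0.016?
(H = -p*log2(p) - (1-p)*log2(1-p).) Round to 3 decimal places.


H = -0.016*log2(0.016) - 0.984*log2(0.984) = 0.118.

0.118


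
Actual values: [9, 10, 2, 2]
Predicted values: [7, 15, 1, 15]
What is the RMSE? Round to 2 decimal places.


MSE = 49.7500. RMSE = sqrt(49.7500) = 7.05.

7.05


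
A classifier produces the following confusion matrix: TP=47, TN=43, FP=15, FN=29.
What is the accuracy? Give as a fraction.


Accuracy = (TP + TN) / (TP + TN + FP + FN) = (47 + 43) / 134 = 45/67.

45/67


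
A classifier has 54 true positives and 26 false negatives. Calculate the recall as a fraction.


Recall = TP / (TP + FN) = 54 / 80 = 27/40.

27/40


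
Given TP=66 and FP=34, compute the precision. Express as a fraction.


Precision = TP / (TP + FP) = 66 / 100 = 33/50.

33/50


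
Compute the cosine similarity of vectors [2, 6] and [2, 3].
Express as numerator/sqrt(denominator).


dot = 22. |a|^2 = 40, |b|^2 = 13. cos = 22/sqrt(520).

22/sqrt(520)


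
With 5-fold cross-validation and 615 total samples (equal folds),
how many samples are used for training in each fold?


Each validation fold has 615/5 = 123 samples. Training set = 615 - 123 = 492.

492


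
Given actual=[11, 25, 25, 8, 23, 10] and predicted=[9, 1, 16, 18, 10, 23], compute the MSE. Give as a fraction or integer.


MSE = (1/6) * ((11-9)^2=4 + (25-1)^2=576 + (25-16)^2=81 + (8-18)^2=100 + (23-10)^2=169 + (10-23)^2=169). Sum = 1099. MSE = 1099/6.

1099/6


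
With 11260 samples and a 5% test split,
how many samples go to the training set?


Test set = 11260 * 5% = 563. Training set = 11260 - 563 = 10697.

10697


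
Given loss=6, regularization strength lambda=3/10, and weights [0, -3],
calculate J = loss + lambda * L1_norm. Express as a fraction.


L1 norm = sum(|w|) = 3. J = 6 + 3/10 * 3 = 69/10.

69/10


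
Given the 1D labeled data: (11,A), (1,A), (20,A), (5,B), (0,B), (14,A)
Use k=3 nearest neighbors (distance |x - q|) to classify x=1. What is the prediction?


Distances: |11-1|=10, |1-1|=0, |20-1|=19, |5-1|=4, |0-1|=1, |14-1|=13. 3 nearest: (1,A), (0,B), (5,B). Counts: {'A': 1, 'B': 2}. Majority class: B.

B


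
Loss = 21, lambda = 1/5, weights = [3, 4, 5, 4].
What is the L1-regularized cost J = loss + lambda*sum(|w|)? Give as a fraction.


L1 norm = sum(|w|) = 16. J = 21 + 1/5 * 16 = 121/5.

121/5


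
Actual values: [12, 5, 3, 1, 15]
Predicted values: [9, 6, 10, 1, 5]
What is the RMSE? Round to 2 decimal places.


MSE = 31.8000. RMSE = sqrt(31.8000) = 5.64.

5.64


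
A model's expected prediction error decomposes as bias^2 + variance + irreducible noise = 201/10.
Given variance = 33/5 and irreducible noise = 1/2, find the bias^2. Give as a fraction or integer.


Total error = bias^2 + variance + irreducible noise. So bias^2 = 201/10 - 33/5 - 1/2 = 13.

13


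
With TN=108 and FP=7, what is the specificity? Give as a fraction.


Specificity = TN / (TN + FP) = 108 / 115 = 108/115.

108/115


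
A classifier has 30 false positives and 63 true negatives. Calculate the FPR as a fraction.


FPR = FP / (FP + TN) = 30 / 93 = 10/31.

10/31


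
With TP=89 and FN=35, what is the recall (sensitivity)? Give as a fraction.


Recall = TP / (TP + FN) = 89 / 124 = 89/124.

89/124


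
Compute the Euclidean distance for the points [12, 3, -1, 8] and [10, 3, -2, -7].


d = sqrt(sum of squared differences). (12-10)^2=4, (3-3)^2=0, (-1--2)^2=1, (8--7)^2=225. Sum = 230.

sqrt(230)


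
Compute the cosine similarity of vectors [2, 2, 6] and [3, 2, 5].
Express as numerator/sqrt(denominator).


dot = 40. |a|^2 = 44, |b|^2 = 38. cos = 40/sqrt(1672).

40/sqrt(1672)


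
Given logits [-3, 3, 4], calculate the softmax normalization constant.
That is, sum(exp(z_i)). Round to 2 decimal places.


Denom = e^-3=0.0498 + e^3=20.0855 + e^4=54.5982. Sum = 74.7335, which rounds to 74.73.

74.73


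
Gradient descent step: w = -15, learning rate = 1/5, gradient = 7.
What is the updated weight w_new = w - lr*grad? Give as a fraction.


w_new = -15 - 1/5 * 7 = -15 - 7/5 = -82/5.

-82/5


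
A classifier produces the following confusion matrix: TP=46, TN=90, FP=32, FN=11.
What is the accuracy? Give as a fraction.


Accuracy = (TP + TN) / (TP + TN + FP + FN) = (46 + 90) / 179 = 136/179.

136/179


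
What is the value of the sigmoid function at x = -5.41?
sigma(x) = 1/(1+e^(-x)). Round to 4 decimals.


sigma(-5.41) = 1/(1+e^(5.41)) = 1/(1+223.631588) = 1/224.631588 = 0.0045.

0.0045


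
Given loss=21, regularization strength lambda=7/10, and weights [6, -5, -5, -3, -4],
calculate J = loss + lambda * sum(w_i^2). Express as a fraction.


L2 sq norm = sum(w^2) = 111. J = 21 + 7/10 * 111 = 987/10.

987/10


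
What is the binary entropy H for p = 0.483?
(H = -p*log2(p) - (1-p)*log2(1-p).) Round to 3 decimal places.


H = -0.483*log2(0.483) - 0.517*log2(0.517) = 0.999.

0.999


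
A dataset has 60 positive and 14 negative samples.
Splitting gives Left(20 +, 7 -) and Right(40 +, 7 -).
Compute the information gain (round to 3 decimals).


H(parent) = 0.6998. H(left) = 0.8256, H(right) = 0.6072. Weighted = (27/74)*0.8256 + (47/74)*0.6072 = 0.6869. IG = 0.6998 - 0.6869 = 0.0129, which rounds to 0.013.

0.013


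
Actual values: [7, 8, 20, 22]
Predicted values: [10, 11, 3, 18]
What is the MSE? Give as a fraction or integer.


MSE = (1/4) * ((7-10)^2=9 + (8-11)^2=9 + (20-3)^2=289 + (22-18)^2=16). Sum = 323. MSE = 323/4.

323/4


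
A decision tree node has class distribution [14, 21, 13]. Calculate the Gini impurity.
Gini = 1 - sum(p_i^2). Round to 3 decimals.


Total = 48. Proportions: 14/48, 21/48, 13/48. sum(p_i^2) = 0.3498. Gini = 1 - 0.3498 = 0.6502, which rounds to 0.650.

0.650


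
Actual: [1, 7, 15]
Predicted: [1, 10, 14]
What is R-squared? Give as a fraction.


Mean(y) = 23/3. SS_res = 10. SS_tot = 296/3. R^2 = 1 - 10/(296/3) = 133/148.

133/148


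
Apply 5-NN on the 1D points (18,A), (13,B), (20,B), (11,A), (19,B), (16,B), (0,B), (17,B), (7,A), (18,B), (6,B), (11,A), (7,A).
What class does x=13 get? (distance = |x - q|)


Distances: |18-13|=5, |13-13|=0, |20-13|=7, |11-13|=2, |19-13|=6, |16-13|=3, |0-13|=13, |17-13|=4, |7-13|=6, |18-13|=5, |6-13|=7, |11-13|=2, |7-13|=6. 5 nearest: (13,B), (11,A), (11,A), (16,B), (17,B). Counts: {'B': 3, 'A': 2}. Majority class: B.

B


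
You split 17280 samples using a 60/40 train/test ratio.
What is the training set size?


Test set = 17280 * 40% = 6912. Training set = 17280 - 6912 = 10368.

10368


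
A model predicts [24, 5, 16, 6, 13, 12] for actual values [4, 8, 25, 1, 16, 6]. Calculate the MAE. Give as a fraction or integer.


MAE = (1/6) * (|4-24|=20 + |8-5|=3 + |25-16|=9 + |1-6|=5 + |16-13|=3 + |6-12|=6). Sum = 46. MAE = 23/3.

23/3


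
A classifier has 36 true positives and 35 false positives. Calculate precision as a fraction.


Precision = TP / (TP + FP) = 36 / 71 = 36/71.

36/71


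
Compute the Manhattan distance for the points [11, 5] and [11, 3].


d = sum of absolute differences: |11-11|=0 + |5-3|=2 = 2.

2


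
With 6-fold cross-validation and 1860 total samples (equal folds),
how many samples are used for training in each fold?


Each validation fold has 1860/6 = 310 samples. Training set = 1860 - 310 = 1550.

1550


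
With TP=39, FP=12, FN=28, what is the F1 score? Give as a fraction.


Precision = 39/51 = 13/17. Recall = 39/67 = 39/67. F1 = 2*P*R/(P+R) = 39/59.

39/59


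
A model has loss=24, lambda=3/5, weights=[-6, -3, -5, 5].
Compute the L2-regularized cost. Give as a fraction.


L2 sq norm = sum(w^2) = 95. J = 24 + 3/5 * 95 = 81.

81


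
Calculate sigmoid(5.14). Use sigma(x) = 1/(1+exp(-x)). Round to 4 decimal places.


sigma(5.14) = 1/(1+e^(-5.14)) = 1/(1+0.005858) = 1/1.005858 = 0.9942.

0.9942


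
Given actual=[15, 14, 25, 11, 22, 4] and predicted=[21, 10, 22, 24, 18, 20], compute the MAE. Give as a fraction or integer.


MAE = (1/6) * (|15-21|=6 + |14-10|=4 + |25-22|=3 + |11-24|=13 + |22-18|=4 + |4-20|=16). Sum = 46. MAE = 23/3.

23/3


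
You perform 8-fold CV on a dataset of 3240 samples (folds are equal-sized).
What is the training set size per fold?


Each validation fold has 3240/8 = 405 samples. Training set = 3240 - 405 = 2835.

2835


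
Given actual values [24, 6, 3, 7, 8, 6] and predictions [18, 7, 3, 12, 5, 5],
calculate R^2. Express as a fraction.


Mean(y) = 9. SS_res = 72. SS_tot = 284. R^2 = 1 - 72/(284) = 53/71.

53/71


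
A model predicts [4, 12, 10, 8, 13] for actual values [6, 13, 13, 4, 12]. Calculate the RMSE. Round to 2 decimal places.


MSE = 6.2000. RMSE = sqrt(6.2000) = 2.49.

2.49


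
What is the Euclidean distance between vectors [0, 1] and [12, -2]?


d = sqrt(sum of squared differences). (0-12)^2=144, (1--2)^2=9. Sum = 153.

sqrt(153)


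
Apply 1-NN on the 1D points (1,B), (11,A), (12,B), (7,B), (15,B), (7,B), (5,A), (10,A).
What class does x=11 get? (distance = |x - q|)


Distances: |1-11|=10, |11-11|=0, |12-11|=1, |7-11|=4, |15-11|=4, |7-11|=4, |5-11|=6, |10-11|=1. 1 nearest: (11,A). Counts: {'A': 1}. Majority class: A.

A


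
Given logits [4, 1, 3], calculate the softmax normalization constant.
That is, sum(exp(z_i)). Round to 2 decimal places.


Denom = e^4=54.5982 + e^1=2.7183 + e^3=20.0855. Sum = 77.4020, which rounds to 77.40.

77.40


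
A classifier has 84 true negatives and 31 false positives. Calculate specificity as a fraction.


Specificity = TN / (TN + FP) = 84 / 115 = 84/115.

84/115


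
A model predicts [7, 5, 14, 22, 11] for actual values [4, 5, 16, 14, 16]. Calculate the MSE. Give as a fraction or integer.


MSE = (1/5) * ((4-7)^2=9 + (5-5)^2=0 + (16-14)^2=4 + (14-22)^2=64 + (16-11)^2=25). Sum = 102. MSE = 102/5.

102/5


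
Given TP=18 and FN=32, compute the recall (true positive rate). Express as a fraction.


Recall = TP / (TP + FN) = 18 / 50 = 9/25.

9/25


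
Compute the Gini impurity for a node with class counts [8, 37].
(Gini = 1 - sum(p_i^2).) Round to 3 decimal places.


Total = 45. Proportions: 8/45, 37/45. sum(p_i^2) = 0.7077. Gini = 1 - 0.7077 = 0.2923, which rounds to 0.292.

0.292


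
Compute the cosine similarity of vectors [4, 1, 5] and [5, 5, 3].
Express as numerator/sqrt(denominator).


dot = 40. |a|^2 = 42, |b|^2 = 59. cos = 40/sqrt(2478).

40/sqrt(2478)


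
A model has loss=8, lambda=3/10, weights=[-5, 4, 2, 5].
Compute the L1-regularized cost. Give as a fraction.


L1 norm = sum(|w|) = 16. J = 8 + 3/10 * 16 = 64/5.

64/5


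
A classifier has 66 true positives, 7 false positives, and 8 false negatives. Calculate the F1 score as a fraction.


Precision = 66/73 = 66/73. Recall = 66/74 = 33/37. F1 = 2*P*R/(P+R) = 44/49.

44/49


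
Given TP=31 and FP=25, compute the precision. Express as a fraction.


Precision = TP / (TP + FP) = 31 / 56 = 31/56.

31/56


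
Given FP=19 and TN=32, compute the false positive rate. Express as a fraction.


FPR = FP / (FP + TN) = 19 / 51 = 19/51.

19/51


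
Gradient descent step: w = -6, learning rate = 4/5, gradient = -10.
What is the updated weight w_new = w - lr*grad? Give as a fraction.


w_new = -6 - 4/5 * -10 = -6 - -8 = 2.

2


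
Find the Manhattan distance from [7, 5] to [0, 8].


d = sum of absolute differences: |7-0|=7 + |5-8|=3 = 10.

10


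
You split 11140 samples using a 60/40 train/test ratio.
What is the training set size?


Test set = 11140 * 40% = 4456. Training set = 11140 - 4456 = 6684.

6684


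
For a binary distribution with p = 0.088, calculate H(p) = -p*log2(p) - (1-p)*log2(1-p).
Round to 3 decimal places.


H = -0.088*log2(0.088) - 0.912*log2(0.912) = 0.430.

0.430


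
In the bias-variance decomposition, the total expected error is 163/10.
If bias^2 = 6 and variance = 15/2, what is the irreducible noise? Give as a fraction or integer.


Total error = bias^2 + variance + irreducible noise. So irreducible noise = 163/10 - 6 - 15/2 = 14/5.

14/5


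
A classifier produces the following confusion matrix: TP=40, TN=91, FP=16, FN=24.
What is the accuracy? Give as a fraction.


Accuracy = (TP + TN) / (TP + TN + FP + FN) = (40 + 91) / 171 = 131/171.

131/171


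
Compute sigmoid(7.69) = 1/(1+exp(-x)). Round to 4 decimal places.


sigma(7.69) = 1/(1+e^(-7.69)) = 1/(1+0.000457) = 1/1.000457 = 0.9995.

0.9995


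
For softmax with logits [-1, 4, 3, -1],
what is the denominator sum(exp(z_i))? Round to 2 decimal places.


Denom = e^-1=0.3679 + e^4=54.5982 + e^3=20.0855 + e^-1=0.3679. Sum = 75.4195, which rounds to 75.42.

75.42


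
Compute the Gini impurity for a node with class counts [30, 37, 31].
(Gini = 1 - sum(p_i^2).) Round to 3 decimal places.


Total = 98. Proportions: 30/98, 37/98, 31/98. sum(p_i^2) = 0.3363. Gini = 1 - 0.3363 = 0.6637, which rounds to 0.664.

0.664


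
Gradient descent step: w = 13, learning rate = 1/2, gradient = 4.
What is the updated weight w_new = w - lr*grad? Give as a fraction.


w_new = 13 - 1/2 * 4 = 13 - 2 = 11.

11


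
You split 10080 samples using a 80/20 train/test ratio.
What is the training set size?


Test set = 10080 * 20% = 2016. Training set = 10080 - 2016 = 8064.

8064


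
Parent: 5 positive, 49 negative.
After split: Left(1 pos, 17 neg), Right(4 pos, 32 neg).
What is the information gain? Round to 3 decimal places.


H(parent) = 0.4451. H(left) = 0.3095, H(right) = 0.5033. Weighted = (18/54)*0.3095 + (36/54)*0.5033 = 0.4387. IG = 0.4451 - 0.4387 = 0.0064, which rounds to 0.006.

0.006


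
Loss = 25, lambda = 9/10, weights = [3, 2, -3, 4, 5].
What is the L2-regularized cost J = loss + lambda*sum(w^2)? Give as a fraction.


L2 sq norm = sum(w^2) = 63. J = 25 + 9/10 * 63 = 817/10.

817/10


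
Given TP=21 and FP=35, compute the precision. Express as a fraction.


Precision = TP / (TP + FP) = 21 / 56 = 3/8.

3/8


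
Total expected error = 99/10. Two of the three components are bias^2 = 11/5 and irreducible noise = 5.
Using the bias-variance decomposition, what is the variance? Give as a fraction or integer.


Total error = bias^2 + variance + irreducible noise. So variance = 99/10 - 11/5 - 5 = 27/10.

27/10


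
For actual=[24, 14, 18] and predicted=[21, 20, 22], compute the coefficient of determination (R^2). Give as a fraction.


Mean(y) = 56/3. SS_res = 61. SS_tot = 152/3. R^2 = 1 - 61/(152/3) = -31/152.

-31/152


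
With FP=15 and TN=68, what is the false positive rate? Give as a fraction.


FPR = FP / (FP + TN) = 15 / 83 = 15/83.

15/83


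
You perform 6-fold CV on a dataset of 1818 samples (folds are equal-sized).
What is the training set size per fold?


Each validation fold has 1818/6 = 303 samples. Training set = 1818 - 303 = 1515.

1515


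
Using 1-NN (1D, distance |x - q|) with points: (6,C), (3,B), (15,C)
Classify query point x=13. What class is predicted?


Distances: |6-13|=7, |3-13|=10, |15-13|=2. 1 nearest: (15,C). Counts: {'C': 1}. Majority class: C.

C


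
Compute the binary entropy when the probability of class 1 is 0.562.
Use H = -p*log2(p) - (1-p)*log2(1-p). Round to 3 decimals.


H = -0.562*log2(0.562) - 0.438*log2(0.438) = 0.989.

0.989


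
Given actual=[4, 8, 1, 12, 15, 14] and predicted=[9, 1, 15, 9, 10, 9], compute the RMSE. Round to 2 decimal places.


MSE = 54.8333. RMSE = sqrt(54.8333) = 7.40.

7.40


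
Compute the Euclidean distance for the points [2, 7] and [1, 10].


d = sqrt(sum of squared differences). (2-1)^2=1, (7-10)^2=9. Sum = 10.

sqrt(10)


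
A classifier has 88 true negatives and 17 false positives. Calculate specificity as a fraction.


Specificity = TN / (TN + FP) = 88 / 105 = 88/105.

88/105


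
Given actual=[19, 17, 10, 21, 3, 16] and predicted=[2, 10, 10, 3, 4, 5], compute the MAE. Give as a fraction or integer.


MAE = (1/6) * (|19-2|=17 + |17-10|=7 + |10-10|=0 + |21-3|=18 + |3-4|=1 + |16-5|=11). Sum = 54. MAE = 9.

9


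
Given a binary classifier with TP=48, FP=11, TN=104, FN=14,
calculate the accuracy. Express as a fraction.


Accuracy = (TP + TN) / (TP + TN + FP + FN) = (48 + 104) / 177 = 152/177.

152/177


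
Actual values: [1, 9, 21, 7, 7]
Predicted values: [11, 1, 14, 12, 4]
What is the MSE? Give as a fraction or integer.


MSE = (1/5) * ((1-11)^2=100 + (9-1)^2=64 + (21-14)^2=49 + (7-12)^2=25 + (7-4)^2=9). Sum = 247. MSE = 247/5.

247/5


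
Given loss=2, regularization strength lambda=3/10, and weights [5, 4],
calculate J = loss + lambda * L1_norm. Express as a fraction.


L1 norm = sum(|w|) = 9. J = 2 + 3/10 * 9 = 47/10.

47/10


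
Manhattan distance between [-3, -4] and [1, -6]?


d = sum of absolute differences: |-3-1|=4 + |-4--6|=2 = 6.

6


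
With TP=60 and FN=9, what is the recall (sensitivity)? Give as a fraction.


Recall = TP / (TP + FN) = 60 / 69 = 20/23.

20/23


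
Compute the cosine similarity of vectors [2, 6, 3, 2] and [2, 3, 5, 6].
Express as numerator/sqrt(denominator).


dot = 49. |a|^2 = 53, |b|^2 = 74. cos = 49/sqrt(3922).

49/sqrt(3922)


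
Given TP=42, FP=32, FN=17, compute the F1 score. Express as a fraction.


Precision = 42/74 = 21/37. Recall = 42/59 = 42/59. F1 = 2*P*R/(P+R) = 12/19.

12/19


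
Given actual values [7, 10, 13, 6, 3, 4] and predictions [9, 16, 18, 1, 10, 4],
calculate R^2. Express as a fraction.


Mean(y) = 43/6. SS_res = 139. SS_tot = 425/6. R^2 = 1 - 139/(425/6) = -409/425.

-409/425


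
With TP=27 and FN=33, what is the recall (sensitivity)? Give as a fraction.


Recall = TP / (TP + FN) = 27 / 60 = 9/20.

9/20


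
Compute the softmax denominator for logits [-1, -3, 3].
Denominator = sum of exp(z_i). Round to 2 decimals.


Denom = e^-1=0.3679 + e^-3=0.0498 + e^3=20.0855. Sum = 20.5032, which rounds to 20.50.

20.50


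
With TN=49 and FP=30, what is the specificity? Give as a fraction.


Specificity = TN / (TN + FP) = 49 / 79 = 49/79.

49/79


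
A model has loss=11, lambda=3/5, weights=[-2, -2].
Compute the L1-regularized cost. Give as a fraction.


L1 norm = sum(|w|) = 4. J = 11 + 3/5 * 4 = 67/5.

67/5


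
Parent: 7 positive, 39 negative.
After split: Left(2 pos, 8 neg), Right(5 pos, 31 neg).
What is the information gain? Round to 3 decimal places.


H(parent) = 0.6153. H(left) = 0.7219, H(right) = 0.5813. Weighted = (10/46)*0.7219 + (36/46)*0.5813 = 0.6119. IG = 0.6153 - 0.6119 = 0.0034, which rounds to 0.003.

0.003


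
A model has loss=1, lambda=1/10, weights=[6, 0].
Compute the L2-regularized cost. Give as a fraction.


L2 sq norm = sum(w^2) = 36. J = 1 + 1/10 * 36 = 23/5.

23/5


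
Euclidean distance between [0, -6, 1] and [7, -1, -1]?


d = sqrt(sum of squared differences). (0-7)^2=49, (-6--1)^2=25, (1--1)^2=4. Sum = 78.

sqrt(78)


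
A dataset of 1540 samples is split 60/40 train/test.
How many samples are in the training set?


Test set = 1540 * 40% = 616. Training set = 1540 - 616 = 924.

924


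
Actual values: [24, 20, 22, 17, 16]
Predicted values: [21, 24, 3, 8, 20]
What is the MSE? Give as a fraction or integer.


MSE = (1/5) * ((24-21)^2=9 + (20-24)^2=16 + (22-3)^2=361 + (17-8)^2=81 + (16-20)^2=16). Sum = 483. MSE = 483/5.

483/5


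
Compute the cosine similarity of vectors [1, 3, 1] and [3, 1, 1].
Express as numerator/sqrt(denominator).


dot = 7. |a|^2 = 11, |b|^2 = 11. cos = 7/sqrt(121).

7/sqrt(121)


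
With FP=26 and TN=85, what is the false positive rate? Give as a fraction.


FPR = FP / (FP + TN) = 26 / 111 = 26/111.

26/111


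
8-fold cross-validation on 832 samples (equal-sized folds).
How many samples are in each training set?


Each validation fold has 832/8 = 104 samples. Training set = 832 - 104 = 728.

728


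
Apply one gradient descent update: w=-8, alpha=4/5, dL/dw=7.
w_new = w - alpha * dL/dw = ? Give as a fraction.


w_new = -8 - 4/5 * 7 = -8 - 28/5 = -68/5.

-68/5


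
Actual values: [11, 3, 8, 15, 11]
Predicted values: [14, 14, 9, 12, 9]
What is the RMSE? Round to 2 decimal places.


MSE = 28.8000. RMSE = sqrt(28.8000) = 5.37.

5.37


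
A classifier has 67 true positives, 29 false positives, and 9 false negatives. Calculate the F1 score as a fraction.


Precision = 67/96 = 67/96. Recall = 67/76 = 67/76. F1 = 2*P*R/(P+R) = 67/86.

67/86


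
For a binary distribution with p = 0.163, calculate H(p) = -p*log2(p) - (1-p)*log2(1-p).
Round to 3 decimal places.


H = -0.163*log2(0.163) - 0.837*log2(0.837) = 0.641.

0.641


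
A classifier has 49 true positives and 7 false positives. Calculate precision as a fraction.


Precision = TP / (TP + FP) = 49 / 56 = 7/8.

7/8


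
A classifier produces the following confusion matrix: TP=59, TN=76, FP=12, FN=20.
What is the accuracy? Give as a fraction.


Accuracy = (TP + TN) / (TP + TN + FP + FN) = (59 + 76) / 167 = 135/167.

135/167


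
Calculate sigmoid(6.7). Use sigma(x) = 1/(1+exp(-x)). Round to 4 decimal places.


sigma(6.7) = 1/(1+e^(-6.7)) = 1/(1+0.001231) = 1/1.001231 = 0.9988.

0.9988


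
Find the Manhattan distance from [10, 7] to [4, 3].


d = sum of absolute differences: |10-4|=6 + |7-3|=4 = 10.

10


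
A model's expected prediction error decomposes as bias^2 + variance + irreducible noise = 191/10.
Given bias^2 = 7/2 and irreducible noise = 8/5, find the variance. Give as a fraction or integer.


Total error = bias^2 + variance + irreducible noise. So variance = 191/10 - 7/2 - 8/5 = 14.

14


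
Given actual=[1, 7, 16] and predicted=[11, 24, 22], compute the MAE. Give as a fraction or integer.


MAE = (1/3) * (|1-11|=10 + |7-24|=17 + |16-22|=6). Sum = 33. MAE = 11.

11


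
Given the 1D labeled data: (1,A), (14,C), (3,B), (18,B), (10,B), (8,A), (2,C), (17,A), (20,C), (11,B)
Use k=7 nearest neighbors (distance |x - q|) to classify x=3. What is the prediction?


Distances: |1-3|=2, |14-3|=11, |3-3|=0, |18-3|=15, |10-3|=7, |8-3|=5, |2-3|=1, |17-3|=14, |20-3|=17, |11-3|=8. 7 nearest: (3,B), (2,C), (1,A), (8,A), (10,B), (11,B), (14,C). Counts: {'B': 3, 'C': 2, 'A': 2}. Majority class: B.

B


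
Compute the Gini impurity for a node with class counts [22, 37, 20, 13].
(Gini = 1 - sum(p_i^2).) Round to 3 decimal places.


Total = 92. Proportions: 22/92, 37/92, 20/92, 13/92. sum(p_i^2) = 0.2862. Gini = 1 - 0.2862 = 0.7138, which rounds to 0.714.

0.714


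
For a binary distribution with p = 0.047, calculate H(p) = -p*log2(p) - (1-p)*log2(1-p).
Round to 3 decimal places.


H = -0.047*log2(0.047) - 0.953*log2(0.953) = 0.274.

0.274


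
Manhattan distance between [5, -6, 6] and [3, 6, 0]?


d = sum of absolute differences: |5-3|=2 + |-6-6|=12 + |6-0|=6 = 20.

20


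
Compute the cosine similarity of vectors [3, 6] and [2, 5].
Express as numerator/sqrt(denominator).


dot = 36. |a|^2 = 45, |b|^2 = 29. cos = 36/sqrt(1305).

36/sqrt(1305)


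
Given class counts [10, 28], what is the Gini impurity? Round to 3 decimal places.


Total = 38. Proportions: 10/38, 28/38. sum(p_i^2) = 0.6122. Gini = 1 - 0.6122 = 0.3878, which rounds to 0.388.

0.388


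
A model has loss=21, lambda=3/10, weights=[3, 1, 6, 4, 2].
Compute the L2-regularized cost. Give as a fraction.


L2 sq norm = sum(w^2) = 66. J = 21 + 3/10 * 66 = 204/5.

204/5


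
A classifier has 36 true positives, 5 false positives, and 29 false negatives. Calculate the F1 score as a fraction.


Precision = 36/41 = 36/41. Recall = 36/65 = 36/65. F1 = 2*P*R/(P+R) = 36/53.

36/53


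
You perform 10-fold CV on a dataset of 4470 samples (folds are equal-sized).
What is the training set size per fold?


Each validation fold has 4470/10 = 447 samples. Training set = 4470 - 447 = 4023.

4023


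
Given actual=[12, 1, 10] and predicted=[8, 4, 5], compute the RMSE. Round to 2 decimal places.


MSE = 16.6667. RMSE = sqrt(16.6667) = 4.08.

4.08


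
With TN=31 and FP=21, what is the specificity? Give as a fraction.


Specificity = TN / (TN + FP) = 31 / 52 = 31/52.

31/52


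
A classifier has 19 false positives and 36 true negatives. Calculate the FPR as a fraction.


FPR = FP / (FP + TN) = 19 / 55 = 19/55.

19/55


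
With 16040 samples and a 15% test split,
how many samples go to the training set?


Test set = 16040 * 15% = 2406. Training set = 16040 - 2406 = 13634.

13634


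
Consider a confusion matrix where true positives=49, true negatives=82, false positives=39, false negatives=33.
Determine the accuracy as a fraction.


Accuracy = (TP + TN) / (TP + TN + FP + FN) = (49 + 82) / 203 = 131/203.

131/203


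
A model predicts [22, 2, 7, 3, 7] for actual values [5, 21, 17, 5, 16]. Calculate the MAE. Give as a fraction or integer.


MAE = (1/5) * (|5-22|=17 + |21-2|=19 + |17-7|=10 + |5-3|=2 + |16-7|=9). Sum = 57. MAE = 57/5.

57/5


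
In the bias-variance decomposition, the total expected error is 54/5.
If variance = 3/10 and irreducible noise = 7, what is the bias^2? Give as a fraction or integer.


Total error = bias^2 + variance + irreducible noise. So bias^2 = 54/5 - 3/10 - 7 = 7/2.

7/2


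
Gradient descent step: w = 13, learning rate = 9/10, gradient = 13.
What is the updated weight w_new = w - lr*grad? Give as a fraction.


w_new = 13 - 9/10 * 13 = 13 - 117/10 = 13/10.

13/10


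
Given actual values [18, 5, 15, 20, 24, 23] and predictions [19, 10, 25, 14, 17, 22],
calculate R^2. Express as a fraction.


Mean(y) = 35/2. SS_res = 212. SS_tot = 483/2. R^2 = 1 - 212/(483/2) = 59/483.

59/483


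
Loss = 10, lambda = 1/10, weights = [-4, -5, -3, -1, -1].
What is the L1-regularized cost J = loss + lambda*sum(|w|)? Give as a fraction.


L1 norm = sum(|w|) = 14. J = 10 + 1/10 * 14 = 57/5.

57/5


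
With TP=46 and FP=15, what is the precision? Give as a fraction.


Precision = TP / (TP + FP) = 46 / 61 = 46/61.

46/61


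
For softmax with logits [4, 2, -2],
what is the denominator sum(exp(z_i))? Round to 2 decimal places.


Denom = e^4=54.5982 + e^2=7.3891 + e^-2=0.1353. Sum = 62.1226, which rounds to 62.12.

62.12


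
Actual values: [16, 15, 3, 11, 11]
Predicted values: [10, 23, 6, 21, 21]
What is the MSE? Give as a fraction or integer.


MSE = (1/5) * ((16-10)^2=36 + (15-23)^2=64 + (3-6)^2=9 + (11-21)^2=100 + (11-21)^2=100). Sum = 309. MSE = 309/5.

309/5


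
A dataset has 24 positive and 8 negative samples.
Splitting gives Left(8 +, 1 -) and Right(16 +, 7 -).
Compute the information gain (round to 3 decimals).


H(parent) = 0.8113. H(left) = 0.5033, H(right) = 0.8865. Weighted = (9/32)*0.5033 + (23/32)*0.8865 = 0.7787. IG = 0.8113 - 0.7787 = 0.0326, which rounds to 0.033.

0.033


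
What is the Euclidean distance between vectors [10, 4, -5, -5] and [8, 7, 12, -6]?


d = sqrt(sum of squared differences). (10-8)^2=4, (4-7)^2=9, (-5-12)^2=289, (-5--6)^2=1. Sum = 303.

sqrt(303)


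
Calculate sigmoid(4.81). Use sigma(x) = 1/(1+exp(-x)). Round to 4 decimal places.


sigma(4.81) = 1/(1+e^(-4.81)) = 1/(1+0.008148) = 1/1.008148 = 0.9919.

0.9919


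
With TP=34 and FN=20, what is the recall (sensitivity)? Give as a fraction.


Recall = TP / (TP + FN) = 34 / 54 = 17/27.

17/27


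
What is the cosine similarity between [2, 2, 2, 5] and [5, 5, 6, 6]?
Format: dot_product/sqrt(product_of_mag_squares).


dot = 62. |a|^2 = 37, |b|^2 = 122. cos = 62/sqrt(4514).

62/sqrt(4514)


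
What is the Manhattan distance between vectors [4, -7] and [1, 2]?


d = sum of absolute differences: |4-1|=3 + |-7-2|=9 = 12.

12


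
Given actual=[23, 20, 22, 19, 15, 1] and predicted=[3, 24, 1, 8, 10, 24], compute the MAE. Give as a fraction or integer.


MAE = (1/6) * (|23-3|=20 + |20-24|=4 + |22-1|=21 + |19-8|=11 + |15-10|=5 + |1-24|=23). Sum = 84. MAE = 14.

14


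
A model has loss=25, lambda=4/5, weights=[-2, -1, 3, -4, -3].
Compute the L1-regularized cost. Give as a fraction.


L1 norm = sum(|w|) = 13. J = 25 + 4/5 * 13 = 177/5.

177/5


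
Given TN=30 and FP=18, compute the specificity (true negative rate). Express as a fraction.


Specificity = TN / (TN + FP) = 30 / 48 = 5/8.

5/8


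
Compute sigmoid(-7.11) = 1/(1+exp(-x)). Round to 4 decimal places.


sigma(-7.11) = 1/(1+e^(7.11)) = 1/(1+1224.147546) = 1/1225.147546 = 0.0008.

0.0008


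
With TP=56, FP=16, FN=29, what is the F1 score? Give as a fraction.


Precision = 56/72 = 7/9. Recall = 56/85 = 56/85. F1 = 2*P*R/(P+R) = 112/157.

112/157


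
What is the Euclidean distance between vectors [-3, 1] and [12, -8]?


d = sqrt(sum of squared differences). (-3-12)^2=225, (1--8)^2=81. Sum = 306.

sqrt(306)


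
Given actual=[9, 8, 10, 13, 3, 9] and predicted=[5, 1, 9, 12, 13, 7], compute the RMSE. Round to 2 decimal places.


MSE = 28.5000. RMSE = sqrt(28.5000) = 5.34.

5.34


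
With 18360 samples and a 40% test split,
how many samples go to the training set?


Test set = 18360 * 40% = 7344. Training set = 18360 - 7344 = 11016.

11016


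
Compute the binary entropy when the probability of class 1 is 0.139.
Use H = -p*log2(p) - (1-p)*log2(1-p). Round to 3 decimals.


H = -0.139*log2(0.139) - 0.861*log2(0.861) = 0.582.

0.582


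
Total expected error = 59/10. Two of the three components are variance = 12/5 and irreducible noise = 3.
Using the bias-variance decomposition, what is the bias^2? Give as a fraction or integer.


Total error = bias^2 + variance + irreducible noise. So bias^2 = 59/10 - 12/5 - 3 = 1/2.

1/2


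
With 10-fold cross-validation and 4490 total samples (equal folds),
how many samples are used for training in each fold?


Each validation fold has 4490/10 = 449 samples. Training set = 4490 - 449 = 4041.

4041


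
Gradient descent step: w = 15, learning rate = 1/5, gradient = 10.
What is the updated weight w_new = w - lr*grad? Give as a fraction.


w_new = 15 - 1/5 * 10 = 15 - 2 = 13.

13


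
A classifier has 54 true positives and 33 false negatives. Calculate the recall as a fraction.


Recall = TP / (TP + FN) = 54 / 87 = 18/29.

18/29


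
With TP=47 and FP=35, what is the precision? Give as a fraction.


Precision = TP / (TP + FP) = 47 / 82 = 47/82.

47/82


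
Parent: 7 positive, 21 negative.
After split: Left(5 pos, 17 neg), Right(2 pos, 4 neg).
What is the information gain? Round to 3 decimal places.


H(parent) = 0.8113. H(left) = 0.7732, H(right) = 0.9183. Weighted = (22/28)*0.7732 + (6/28)*0.9183 = 0.8043. IG = 0.8113 - 0.8043 = 0.0070, which rounds to 0.007.

0.007


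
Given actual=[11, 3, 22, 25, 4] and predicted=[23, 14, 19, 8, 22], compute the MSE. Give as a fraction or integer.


MSE = (1/5) * ((11-23)^2=144 + (3-14)^2=121 + (22-19)^2=9 + (25-8)^2=289 + (4-22)^2=324). Sum = 887. MSE = 887/5.

887/5


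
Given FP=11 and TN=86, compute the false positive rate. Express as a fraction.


FPR = FP / (FP + TN) = 11 / 97 = 11/97.

11/97


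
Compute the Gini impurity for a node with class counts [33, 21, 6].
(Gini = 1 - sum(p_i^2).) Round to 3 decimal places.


Total = 60. Proportions: 33/60, 21/60, 6/60. sum(p_i^2) = 0.4350. Gini = 1 - 0.4350 = 0.5650, which rounds to 0.565.

0.565


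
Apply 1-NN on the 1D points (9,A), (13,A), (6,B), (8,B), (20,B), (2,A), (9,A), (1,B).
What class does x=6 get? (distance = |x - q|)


Distances: |9-6|=3, |13-6|=7, |6-6|=0, |8-6|=2, |20-6|=14, |2-6|=4, |9-6|=3, |1-6|=5. 1 nearest: (6,B). Counts: {'B': 1}. Majority class: B.

B


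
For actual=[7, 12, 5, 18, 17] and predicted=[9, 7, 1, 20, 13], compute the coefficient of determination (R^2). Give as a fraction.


Mean(y) = 59/5. SS_res = 65. SS_tot = 674/5. R^2 = 1 - 65/(674/5) = 349/674.

349/674


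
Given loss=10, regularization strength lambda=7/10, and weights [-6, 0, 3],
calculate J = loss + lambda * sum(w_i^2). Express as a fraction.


L2 sq norm = sum(w^2) = 45. J = 10 + 7/10 * 45 = 83/2.

83/2


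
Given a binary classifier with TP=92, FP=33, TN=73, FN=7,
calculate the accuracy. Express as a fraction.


Accuracy = (TP + TN) / (TP + TN + FP + FN) = (92 + 73) / 205 = 33/41.

33/41


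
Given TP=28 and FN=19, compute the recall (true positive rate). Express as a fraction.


Recall = TP / (TP + FN) = 28 / 47 = 28/47.

28/47


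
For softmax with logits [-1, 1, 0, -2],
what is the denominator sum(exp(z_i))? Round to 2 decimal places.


Denom = e^-1=0.3679 + e^1=2.7183 + e^0=1.0000 + e^-2=0.1353. Sum = 4.2215, which rounds to 4.22.

4.22


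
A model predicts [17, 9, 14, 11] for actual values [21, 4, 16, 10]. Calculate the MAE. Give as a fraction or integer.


MAE = (1/4) * (|21-17|=4 + |4-9|=5 + |16-14|=2 + |10-11|=1). Sum = 12. MAE = 3.

3


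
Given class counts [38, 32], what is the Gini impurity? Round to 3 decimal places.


Total = 70. Proportions: 38/70, 32/70. sum(p_i^2) = 0.5037. Gini = 1 - 0.5037 = 0.4963, which rounds to 0.496.

0.496


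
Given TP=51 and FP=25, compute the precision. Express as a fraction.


Precision = TP / (TP + FP) = 51 / 76 = 51/76.

51/76


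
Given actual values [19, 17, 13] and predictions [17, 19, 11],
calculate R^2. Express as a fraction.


Mean(y) = 49/3. SS_res = 12. SS_tot = 56/3. R^2 = 1 - 12/(56/3) = 5/14.

5/14


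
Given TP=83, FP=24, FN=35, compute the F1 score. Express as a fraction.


Precision = 83/107 = 83/107. Recall = 83/118 = 83/118. F1 = 2*P*R/(P+R) = 166/225.

166/225


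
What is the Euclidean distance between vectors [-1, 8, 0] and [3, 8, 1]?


d = sqrt(sum of squared differences). (-1-3)^2=16, (8-8)^2=0, (0-1)^2=1. Sum = 17.

sqrt(17)


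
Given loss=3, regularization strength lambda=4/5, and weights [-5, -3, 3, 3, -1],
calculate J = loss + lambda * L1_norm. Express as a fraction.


L1 norm = sum(|w|) = 15. J = 3 + 4/5 * 15 = 15.

15


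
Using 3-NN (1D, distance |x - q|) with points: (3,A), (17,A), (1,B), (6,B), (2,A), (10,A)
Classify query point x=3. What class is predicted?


Distances: |3-3|=0, |17-3|=14, |1-3|=2, |6-3|=3, |2-3|=1, |10-3|=7. 3 nearest: (3,A), (2,A), (1,B). Counts: {'A': 2, 'B': 1}. Majority class: A.

A


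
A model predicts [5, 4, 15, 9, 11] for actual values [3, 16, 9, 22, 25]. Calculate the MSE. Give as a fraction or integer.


MSE = (1/5) * ((3-5)^2=4 + (16-4)^2=144 + (9-15)^2=36 + (22-9)^2=169 + (25-11)^2=196). Sum = 549. MSE = 549/5.

549/5


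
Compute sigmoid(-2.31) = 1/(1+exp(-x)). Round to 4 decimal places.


sigma(-2.31) = 1/(1+e^(2.31)) = 1/(1+10.074425) = 1/11.074425 = 0.0903.

0.0903


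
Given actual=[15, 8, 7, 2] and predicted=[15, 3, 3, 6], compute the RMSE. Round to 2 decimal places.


MSE = 14.2500. RMSE = sqrt(14.2500) = 3.77.

3.77


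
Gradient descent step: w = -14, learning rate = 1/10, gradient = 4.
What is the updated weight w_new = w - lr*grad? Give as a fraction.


w_new = -14 - 1/10 * 4 = -14 - 2/5 = -72/5.

-72/5


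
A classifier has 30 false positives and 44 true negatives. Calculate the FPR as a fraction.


FPR = FP / (FP + TN) = 30 / 74 = 15/37.

15/37


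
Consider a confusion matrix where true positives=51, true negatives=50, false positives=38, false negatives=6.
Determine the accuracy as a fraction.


Accuracy = (TP + TN) / (TP + TN + FP + FN) = (51 + 50) / 145 = 101/145.

101/145


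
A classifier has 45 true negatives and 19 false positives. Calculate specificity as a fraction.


Specificity = TN / (TN + FP) = 45 / 64 = 45/64.

45/64


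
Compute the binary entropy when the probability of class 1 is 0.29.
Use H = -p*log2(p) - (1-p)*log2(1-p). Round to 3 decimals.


H = -0.29*log2(0.29) - 0.71*log2(0.71) = 0.869.

0.869


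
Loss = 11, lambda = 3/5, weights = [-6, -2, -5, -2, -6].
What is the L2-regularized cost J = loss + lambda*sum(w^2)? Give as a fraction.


L2 sq norm = sum(w^2) = 105. J = 11 + 3/5 * 105 = 74.

74


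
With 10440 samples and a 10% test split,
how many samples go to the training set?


Test set = 10440 * 10% = 1044. Training set = 10440 - 1044 = 9396.

9396


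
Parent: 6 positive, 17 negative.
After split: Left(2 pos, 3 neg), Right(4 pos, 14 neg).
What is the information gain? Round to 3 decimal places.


H(parent) = 0.8281. H(left) = 0.9710, H(right) = 0.7642. Weighted = (5/23)*0.9710 + (18/23)*0.7642 = 0.8092. IG = 0.8281 - 0.8092 = 0.0189, which rounds to 0.019.

0.019


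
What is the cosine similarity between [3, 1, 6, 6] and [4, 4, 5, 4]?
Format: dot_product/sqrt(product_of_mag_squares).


dot = 70. |a|^2 = 82, |b|^2 = 73. cos = 70/sqrt(5986).

70/sqrt(5986)


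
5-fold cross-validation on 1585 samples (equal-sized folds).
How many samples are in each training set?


Each validation fold has 1585/5 = 317 samples. Training set = 1585 - 317 = 1268.

1268


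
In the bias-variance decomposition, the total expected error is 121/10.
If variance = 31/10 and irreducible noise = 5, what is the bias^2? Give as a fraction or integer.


Total error = bias^2 + variance + irreducible noise. So bias^2 = 121/10 - 31/10 - 5 = 4.

4


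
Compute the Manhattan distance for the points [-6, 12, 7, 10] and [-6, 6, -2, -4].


d = sum of absolute differences: |-6--6|=0 + |12-6|=6 + |7--2|=9 + |10--4|=14 = 29.

29


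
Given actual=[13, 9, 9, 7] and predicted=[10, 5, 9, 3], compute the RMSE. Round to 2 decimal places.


MSE = 10.2500. RMSE = sqrt(10.2500) = 3.20.

3.20


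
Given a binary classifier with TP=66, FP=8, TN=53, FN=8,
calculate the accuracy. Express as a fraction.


Accuracy = (TP + TN) / (TP + TN + FP + FN) = (66 + 53) / 135 = 119/135.

119/135


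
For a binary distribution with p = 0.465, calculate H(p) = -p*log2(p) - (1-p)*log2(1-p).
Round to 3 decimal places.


H = -0.465*log2(0.465) - 0.535*log2(0.535) = 0.996.

0.996


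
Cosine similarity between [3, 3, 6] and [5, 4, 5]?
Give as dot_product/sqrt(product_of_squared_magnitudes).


dot = 57. |a|^2 = 54, |b|^2 = 66. cos = 57/sqrt(3564).

57/sqrt(3564)
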